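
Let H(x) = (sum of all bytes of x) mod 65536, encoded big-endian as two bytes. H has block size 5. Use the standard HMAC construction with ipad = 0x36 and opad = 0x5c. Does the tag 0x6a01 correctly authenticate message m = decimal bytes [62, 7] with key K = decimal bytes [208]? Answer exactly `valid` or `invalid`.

invalid

Key decimal bytes [208] = d0 is 1 byte ≤ B = 5; zero-pad to 5 bytes: K' = d0 00 00 00 00.
K' ⊕ ipad = e6 36 36 36 36; K' ⊕ opad = 8c 5c 5c 5c 5c.
Inner hash: sum = 230+54+54+54+54+62+7 = 515 → 02 03.
Outer hash (recomputed tag): sum = 140+92+92+92+92+2+3 = 513 → 02 01.
Recomputed tag = 0201; claimed = 6a01 → mismatch.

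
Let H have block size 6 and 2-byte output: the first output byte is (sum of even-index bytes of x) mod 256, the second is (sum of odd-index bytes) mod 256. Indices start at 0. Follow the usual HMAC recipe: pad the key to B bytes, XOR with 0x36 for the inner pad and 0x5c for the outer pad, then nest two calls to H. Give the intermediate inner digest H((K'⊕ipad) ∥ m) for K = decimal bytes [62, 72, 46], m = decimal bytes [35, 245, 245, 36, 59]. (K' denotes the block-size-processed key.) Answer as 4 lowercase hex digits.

a903

Key decimal bytes [62, 72, 46] = 3e 48 2e is 3 bytes ≤ B = 6; zero-pad to 6 bytes: K' = 3e 48 2e 00 00 00.
K' ⊕ ipad = 08 7e 18 36 36 36.
Inner input = 08 7e 18 36 36 36 ∥ 23 f5 f5 24 3b.
Inner hash: even-index sum = 425 mod 256 = 169; odd-index sum = 515 mod 256 = 3 → a9 03.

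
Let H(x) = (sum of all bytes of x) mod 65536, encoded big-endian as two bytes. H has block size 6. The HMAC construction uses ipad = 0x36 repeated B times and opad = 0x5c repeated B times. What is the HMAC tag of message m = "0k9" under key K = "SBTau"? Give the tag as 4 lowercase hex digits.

Key "SBTau" = 53 42 54 61 75 is 5 bytes ≤ B = 6; zero-pad to 6 bytes: K' = 53 42 54 61 75 00.
K' ⊕ ipad = 65 74 62 57 43 36.  K' ⊕ opad = 0f 1e 08 3d 29 5c.
Inner input = (K'⊕ipad) ∥ m = 65 74 62 57 43 36 ∥ 30 6b 39.
Inner hash: sum = 101+116+98+87+67+54+48+107+57 = 735 → 02 df.
Outer input = (K'⊕opad) ∥ inner = 0f 1e 08 3d 29 5c ∥ 02 df.
Outer hash (tag): sum = 15+30+8+61+41+92+2+223 = 472 → 01 d8.

01d8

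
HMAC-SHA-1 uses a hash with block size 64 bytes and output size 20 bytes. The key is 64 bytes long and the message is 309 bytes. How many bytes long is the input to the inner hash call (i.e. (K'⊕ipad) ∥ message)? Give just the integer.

373

Key is 64 ≤ 64 bytes, zero-padded: |K'| = 64.
Inner input = (K'⊕ipad) ∥ m → 64 + 309 = 373 bytes.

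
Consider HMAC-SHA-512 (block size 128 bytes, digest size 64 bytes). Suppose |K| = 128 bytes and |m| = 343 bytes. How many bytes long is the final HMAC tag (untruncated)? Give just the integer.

64

The tag is one SHA-512 digest: 64 bytes.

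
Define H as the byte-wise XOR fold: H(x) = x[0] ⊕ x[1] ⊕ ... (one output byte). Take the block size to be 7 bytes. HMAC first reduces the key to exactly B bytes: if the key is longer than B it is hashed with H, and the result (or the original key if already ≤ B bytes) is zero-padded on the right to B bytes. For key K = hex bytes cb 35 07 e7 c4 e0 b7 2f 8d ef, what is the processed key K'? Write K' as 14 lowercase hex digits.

c0000000000000

|K| = 10 > B = 7, so first hash the key.
H(K): XOR cb⊕35⊕07⊕e7⊕c4⊕e0⊕b7⊕2f⊕8d⊕ef = c0.
Zero-pad H(K) = c0 to 7 bytes: K' = c0 00 00 00 00 00 00.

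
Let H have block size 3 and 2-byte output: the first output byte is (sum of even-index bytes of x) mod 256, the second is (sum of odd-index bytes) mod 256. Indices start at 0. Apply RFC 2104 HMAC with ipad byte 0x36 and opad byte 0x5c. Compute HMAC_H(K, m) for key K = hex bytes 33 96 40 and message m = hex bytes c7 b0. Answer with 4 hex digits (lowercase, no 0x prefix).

Key hex bytes 33 96 40 is exactly B = 3 bytes: K' = 33 96 40.
K' ⊕ ipad = 05 a0 76.  K' ⊕ opad = 6f ca 1c.
Inner input = (K'⊕ipad) ∥ m = 05 a0 76 ∥ c7 b0.
Inner hash: even-index sum = 299 mod 256 = 43; odd-index sum = 359 mod 256 = 103 → 2b 67.
Outer input = (K'⊕opad) ∥ inner = 6f ca 1c ∥ 2b 67.
Outer hash (tag): even-index sum = 242 mod 256 = 242; odd-index sum = 245 mod 256 = 245 → f2 f5.

f2f5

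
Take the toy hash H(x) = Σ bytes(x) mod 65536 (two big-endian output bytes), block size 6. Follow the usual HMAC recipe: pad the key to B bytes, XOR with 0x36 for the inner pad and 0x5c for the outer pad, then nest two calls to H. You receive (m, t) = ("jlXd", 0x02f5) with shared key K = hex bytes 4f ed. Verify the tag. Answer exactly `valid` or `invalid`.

valid

Key hex bytes 4f ed is 2 bytes ≤ B = 6; zero-pad to 6 bytes: K' = 4f ed 00 00 00 00.
K' ⊕ ipad = 79 db 36 36 36 36; K' ⊕ opad = 13 b1 5c 5c 5c 5c.
Inner hash: sum = 121+219+54+54+54+54+106+108+88+100 = 958 → 03 be.
Outer hash (recomputed tag): sum = 19+177+92+92+92+92+3+190 = 757 → 02 f5.
Recomputed tag = 02f5; claimed = 02f5 → match.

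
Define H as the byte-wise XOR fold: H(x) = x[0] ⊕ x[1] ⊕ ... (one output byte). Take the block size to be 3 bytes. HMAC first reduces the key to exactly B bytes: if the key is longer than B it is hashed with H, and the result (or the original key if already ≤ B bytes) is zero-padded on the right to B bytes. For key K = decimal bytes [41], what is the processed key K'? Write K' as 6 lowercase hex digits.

Key decimal bytes [41] = 29 is 1 byte ≤ B = 3; zero-pad to 3 bytes: K' = 29 00 00.

290000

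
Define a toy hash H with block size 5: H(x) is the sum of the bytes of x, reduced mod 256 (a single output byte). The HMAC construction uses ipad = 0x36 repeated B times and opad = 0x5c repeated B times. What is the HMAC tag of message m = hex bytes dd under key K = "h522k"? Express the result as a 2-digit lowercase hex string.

Key "h522k" = 68 35 32 32 6b is exactly B = 5 bytes: K' = 68 35 32 32 6b.
K' ⊕ ipad = 5e 03 04 04 5d.  K' ⊕ opad = 34 69 6e 6e 37.
Inner input = (K'⊕ipad) ∥ m = 5e 03 04 04 5d ∥ dd.
Inner hash: sum = 94+3+4+4+93+221 = 419; mod 256 = 163 → a3.
Outer input = (K'⊕opad) ∥ inner = 34 69 6e 6e 37 ∥ a3.
Outer hash (tag): sum = 52+105+110+110+55+163 = 595; mod 256 = 83 → 53.

53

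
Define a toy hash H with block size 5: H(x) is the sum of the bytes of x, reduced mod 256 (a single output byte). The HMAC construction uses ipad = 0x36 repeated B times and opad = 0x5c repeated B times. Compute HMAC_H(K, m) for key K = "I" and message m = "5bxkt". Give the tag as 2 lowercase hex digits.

Key "I" = 49 is 1 byte ≤ B = 5; zero-pad to 5 bytes: K' = 49 00 00 00 00.
K' ⊕ ipad = 7f 36 36 36 36.  K' ⊕ opad = 15 5c 5c 5c 5c.
Inner input = (K'⊕ipad) ∥ m = 7f 36 36 36 36 ∥ 35 62 78 6b 74.
Inner hash: sum = 127+54+54+54+54+53+98+120+107+116 = 837; mod 256 = 69 → 45.
Outer input = (K'⊕opad) ∥ inner = 15 5c 5c 5c 5c ∥ 45.
Outer hash (tag): sum = 21+92+92+92+92+69 = 458; mod 256 = 202 → ca.

ca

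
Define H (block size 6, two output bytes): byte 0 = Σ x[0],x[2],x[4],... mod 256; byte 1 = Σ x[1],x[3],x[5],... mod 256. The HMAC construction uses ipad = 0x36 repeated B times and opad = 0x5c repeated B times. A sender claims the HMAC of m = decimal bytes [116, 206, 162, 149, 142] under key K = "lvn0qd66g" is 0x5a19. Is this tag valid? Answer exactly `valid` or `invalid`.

valid

Key "lvn0qd66g" = 6c 76 6e 30 71 64 36 36 67 is 9 bytes > B = 6, so hash it first: H(key) = e8 40, then zero-pad to 6 bytes: K' = e8 40 00 00 00 00.
K' ⊕ ipad = de 76 36 36 36 36; K' ⊕ opad = b4 1c 5c 5c 5c 5c.
Inner hash: even-index sum = 750 mod 256 = 238; odd-index sum = 581 mod 256 = 69 → ee 45.
Outer hash (recomputed tag): even-index sum = 602 mod 256 = 90; odd-index sum = 281 mod 256 = 25 → 5a 19.
Recomputed tag = 5a19; claimed = 5a19 → match.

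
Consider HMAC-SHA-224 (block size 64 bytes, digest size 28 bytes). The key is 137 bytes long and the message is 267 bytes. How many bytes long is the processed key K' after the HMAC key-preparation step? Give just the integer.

Key is 137 > 64 bytes, so it is hashed to 28 bytes then zero-padded to 64: |K'| = 64.

64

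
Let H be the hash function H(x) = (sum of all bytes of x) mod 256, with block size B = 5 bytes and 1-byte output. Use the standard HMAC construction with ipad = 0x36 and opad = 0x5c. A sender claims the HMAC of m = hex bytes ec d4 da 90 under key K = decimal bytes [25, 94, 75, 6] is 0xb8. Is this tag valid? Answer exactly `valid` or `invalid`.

valid

Key decimal bytes [25, 94, 75, 6] = 19 5e 4b 06 is 4 bytes ≤ B = 5; zero-pad to 5 bytes: K' = 19 5e 4b 06 00.
K' ⊕ ipad = 2f 68 7d 30 36; K' ⊕ opad = 45 02 17 5a 5c.
Inner hash: sum = 47+104+125+48+54+236+212+218+144 = 1188; mod 256 = 164 → a4.
Outer hash (recomputed tag): sum = 69+2+23+90+92+164 = 440; mod 256 = 184 → b8.
Recomputed tag = b8; claimed = b8 → match.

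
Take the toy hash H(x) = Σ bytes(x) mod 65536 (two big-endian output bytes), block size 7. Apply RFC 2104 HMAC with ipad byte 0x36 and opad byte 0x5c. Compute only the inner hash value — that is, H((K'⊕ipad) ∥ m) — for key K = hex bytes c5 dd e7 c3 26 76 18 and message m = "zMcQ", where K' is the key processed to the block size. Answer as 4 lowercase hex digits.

Key hex bytes c5 dd e7 c3 26 76 18 is exactly B = 7 bytes: K' = c5 dd e7 c3 26 76 18.
K' ⊕ ipad = f3 eb d1 f5 10 40 2e.
Inner input = f3 eb d1 f5 10 40 2e ∥ 7a 4d 63 51.
Inner hash: sum = 243+235+209+245+16+64+46+122+77+99+81 = 1437 → 05 9d.

059d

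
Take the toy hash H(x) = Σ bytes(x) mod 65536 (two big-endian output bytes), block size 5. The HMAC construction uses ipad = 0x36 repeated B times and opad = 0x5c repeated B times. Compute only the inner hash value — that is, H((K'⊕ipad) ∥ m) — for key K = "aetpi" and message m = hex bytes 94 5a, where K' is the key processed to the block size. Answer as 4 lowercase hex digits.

Key "aetpi" = 61 65 74 70 69 is exactly B = 5 bytes: K' = 61 65 74 70 69.
K' ⊕ ipad = 57 53 42 46 5f.
Inner input = 57 53 42 46 5f ∥ 94 5a.
Inner hash: sum = 87+83+66+70+95+148+90 = 639 → 02 7f.

027f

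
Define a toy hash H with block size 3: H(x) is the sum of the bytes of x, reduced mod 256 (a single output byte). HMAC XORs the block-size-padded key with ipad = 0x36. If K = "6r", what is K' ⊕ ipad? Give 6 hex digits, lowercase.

004436

Key "6r" = 36 72 is 2 bytes ≤ B = 3; zero-pad to 3 bytes: K' = 36 72 00.
XOR each byte with 0x36: 36⊕36=00, 72⊕36=44, 00⊕36=36.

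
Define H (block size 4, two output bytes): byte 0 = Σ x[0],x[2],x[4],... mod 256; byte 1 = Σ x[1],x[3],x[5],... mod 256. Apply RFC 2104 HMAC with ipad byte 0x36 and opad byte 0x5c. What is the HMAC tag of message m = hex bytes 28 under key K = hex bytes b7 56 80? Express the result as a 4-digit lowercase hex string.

26fc

Key hex bytes b7 56 80 is 3 bytes ≤ B = 4; zero-pad to 4 bytes: K' = b7 56 80 00.
K' ⊕ ipad = 81 60 b6 36.  K' ⊕ opad = eb 0a dc 5c.
Inner input = (K'⊕ipad) ∥ m = 81 60 b6 36 ∥ 28.
Inner hash: even-index sum = 351 mod 256 = 95; odd-index sum = 150 mod 256 = 150 → 5f 96.
Outer input = (K'⊕opad) ∥ inner = eb 0a dc 5c ∥ 5f 96.
Outer hash (tag): even-index sum = 550 mod 256 = 38; odd-index sum = 252 mod 256 = 252 → 26 fc.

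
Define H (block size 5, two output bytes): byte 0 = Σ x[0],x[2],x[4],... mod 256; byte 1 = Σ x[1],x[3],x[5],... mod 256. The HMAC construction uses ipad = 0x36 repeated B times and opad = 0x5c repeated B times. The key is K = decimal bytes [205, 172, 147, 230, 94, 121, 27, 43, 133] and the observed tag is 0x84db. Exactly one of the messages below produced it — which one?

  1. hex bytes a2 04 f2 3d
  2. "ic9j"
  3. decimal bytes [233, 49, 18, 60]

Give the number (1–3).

Key decimal bytes [205, 172, 147, 230, 94, 121, 27, 43, 133] = cd ac 93 e6 5e 79 1b 2b 85 is 9 bytes > B = 5, so hash it first: H(key) = 5e 36, then zero-pad to 5 bytes: K' = 5e 36 00 00 00.
K' ⊕ ipad = 68 00 36 36 36; K' ⊕ opad = 02 6a 5c 5c 5c.
m1: inner = H(68 00 36 36 36 a2 04 f2 3d) = 15 ca; tag = H(02 6a 5c 5c 5c 15 ca) = 84db ← matches
m2: inner = H(68 00 36 36 36 69 63 39 6a) = a1 d8; tag = H(02 6a 5c 5c 5c a1 d8) = 9267
m3: inner = H(68 00 36 36 36 e9 31 12 3c) = 41 31; tag = H(02 6a 5c 5c 5c 41 31) = eb07

1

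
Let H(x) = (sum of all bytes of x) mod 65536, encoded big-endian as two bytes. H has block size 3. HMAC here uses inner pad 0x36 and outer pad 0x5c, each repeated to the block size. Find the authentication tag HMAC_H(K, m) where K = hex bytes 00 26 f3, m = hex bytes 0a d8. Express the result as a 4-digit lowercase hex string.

0273

Key hex bytes 00 26 f3 is exactly B = 3 bytes: K' = 00 26 f3.
K' ⊕ ipad = 36 10 c5.  K' ⊕ opad = 5c 7a af.
Inner input = (K'⊕ipad) ∥ m = 36 10 c5 ∥ 0a d8.
Inner hash: sum = 54+16+197+10+216 = 493 → 01 ed.
Outer input = (K'⊕opad) ∥ inner = 5c 7a af ∥ 01 ed.
Outer hash (tag): sum = 92+122+175+1+237 = 627 → 02 73.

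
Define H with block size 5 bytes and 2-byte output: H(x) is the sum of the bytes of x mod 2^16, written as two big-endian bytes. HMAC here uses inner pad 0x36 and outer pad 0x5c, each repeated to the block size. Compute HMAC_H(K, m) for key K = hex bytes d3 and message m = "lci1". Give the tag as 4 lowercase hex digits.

0228

Key hex bytes d3 is 1 byte ≤ B = 5; zero-pad to 5 bytes: K' = d3 00 00 00 00.
K' ⊕ ipad = e5 36 36 36 36.  K' ⊕ opad = 8f 5c 5c 5c 5c.
Inner input = (K'⊕ipad) ∥ m = e5 36 36 36 36 ∥ 6c 63 69 31.
Inner hash: sum = 229+54+54+54+54+108+99+105+49 = 806 → 03 26.
Outer input = (K'⊕opad) ∥ inner = 8f 5c 5c 5c 5c ∥ 03 26.
Outer hash (tag): sum = 143+92+92+92+92+3+38 = 552 → 02 28.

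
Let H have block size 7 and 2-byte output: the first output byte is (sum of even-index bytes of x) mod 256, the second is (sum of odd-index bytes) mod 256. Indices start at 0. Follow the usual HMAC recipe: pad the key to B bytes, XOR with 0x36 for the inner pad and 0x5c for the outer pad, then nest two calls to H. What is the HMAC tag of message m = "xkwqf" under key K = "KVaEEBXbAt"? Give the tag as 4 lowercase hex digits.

Key "KVaEEBXbAt" = 4b 56 61 45 45 42 58 62 41 74 is 10 bytes > B = 7, so hash it first: H(key) = 8a b3, then zero-pad to 7 bytes: K' = 8a b3 00 00 00 00 00.
K' ⊕ ipad = bc 85 36 36 36 36 36.  K' ⊕ opad = d6 ef 5c 5c 5c 5c 5c.
Inner input = (K'⊕ipad) ∥ m = bc 85 36 36 36 36 36 ∥ 78 6b 77 71 66.
Inner hash: even-index sum = 570 mod 256 = 58; odd-index sum = 582 mod 256 = 70 → 3a 46.
Outer input = (K'⊕opad) ∥ inner = d6 ef 5c 5c 5c 5c 5c ∥ 3a 46.
Outer hash (tag): even-index sum = 560 mod 256 = 48; odd-index sum = 481 mod 256 = 225 → 30 e1.

30e1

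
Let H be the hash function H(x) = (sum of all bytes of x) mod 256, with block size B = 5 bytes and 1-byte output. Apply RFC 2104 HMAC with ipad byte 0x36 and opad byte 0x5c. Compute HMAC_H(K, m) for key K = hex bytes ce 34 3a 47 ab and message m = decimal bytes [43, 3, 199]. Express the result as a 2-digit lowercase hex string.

Key hex bytes ce 34 3a 47 ab is exactly B = 5 bytes: K' = ce 34 3a 47 ab.
K' ⊕ ipad = f8 02 0c 71 9d.  K' ⊕ opad = 92 68 66 1b f7.
Inner input = (K'⊕ipad) ∥ m = f8 02 0c 71 9d ∥ 2b 03 c7.
Inner hash: sum = 248+2+12+113+157+43+3+199 = 777; mod 256 = 9 → 09.
Outer input = (K'⊕opad) ∥ inner = 92 68 66 1b f7 ∥ 09.
Outer hash (tag): sum = 146+104+102+27+247+9 = 635; mod 256 = 123 → 7b.

7b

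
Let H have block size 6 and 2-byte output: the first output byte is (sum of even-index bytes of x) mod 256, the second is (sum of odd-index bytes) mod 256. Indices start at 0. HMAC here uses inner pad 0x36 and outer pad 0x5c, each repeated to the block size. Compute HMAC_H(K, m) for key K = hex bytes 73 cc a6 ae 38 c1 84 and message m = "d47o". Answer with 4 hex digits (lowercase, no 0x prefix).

Key hex bytes 73 cc a6 ae 38 c1 84 is 7 bytes > B = 6, so hash it first: H(key) = d5 3b, then zero-pad to 6 bytes: K' = d5 3b 00 00 00 00.
K' ⊕ ipad = e3 0d 36 36 36 36.  K' ⊕ opad = 89 67 5c 5c 5c 5c.
Inner input = (K'⊕ipad) ∥ m = e3 0d 36 36 36 36 ∥ 64 34 37 6f.
Inner hash: even-index sum = 490 mod 256 = 234; odd-index sum = 284 mod 256 = 28 → ea 1c.
Outer input = (K'⊕opad) ∥ inner = 89 67 5c 5c 5c 5c ∥ ea 1c.
Outer hash (tag): even-index sum = 555 mod 256 = 43; odd-index sum = 315 mod 256 = 59 → 2b 3b.

2b3b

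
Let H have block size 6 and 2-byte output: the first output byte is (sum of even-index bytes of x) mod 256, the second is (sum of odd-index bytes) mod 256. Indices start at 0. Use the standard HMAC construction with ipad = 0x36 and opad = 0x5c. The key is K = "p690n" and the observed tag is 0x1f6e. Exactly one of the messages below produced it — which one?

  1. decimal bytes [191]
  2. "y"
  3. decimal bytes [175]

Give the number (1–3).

3

Key "p690n" = 70 36 39 30 6e is 5 bytes ≤ B = 6; zero-pad to 6 bytes: K' = 70 36 39 30 6e 00.
K' ⊕ ipad = 46 00 0f 06 58 36; K' ⊕ opad = 2c 6a 65 6c 32 5c.
m1: inner = H(46 00 0f 06 58 36 bf) = 6c 3c; tag = H(2c 6a 65 6c 32 5c 6c 3c) = 2f6e
m2: inner = H(46 00 0f 06 58 36 79) = 26 3c; tag = H(2c 6a 65 6c 32 5c 26 3c) = e96e
m3: inner = H(46 00 0f 06 58 36 af) = 5c 3c; tag = H(2c 6a 65 6c 32 5c 5c 3c) = 1f6e ← matches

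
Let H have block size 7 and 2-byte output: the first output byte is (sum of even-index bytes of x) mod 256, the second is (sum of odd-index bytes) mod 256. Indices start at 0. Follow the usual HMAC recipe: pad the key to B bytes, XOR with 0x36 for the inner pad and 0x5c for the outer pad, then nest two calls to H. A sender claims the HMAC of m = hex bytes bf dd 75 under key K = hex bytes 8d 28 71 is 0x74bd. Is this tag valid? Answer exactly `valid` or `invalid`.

invalid

Key hex bytes 8d 28 71 is 3 bytes ≤ B = 7; zero-pad to 7 bytes: K' = 8d 28 71 00 00 00 00.
K' ⊕ ipad = bb 1e 47 36 36 36 36; K' ⊕ opad = d1 74 2d 5c 5c 5c 5c.
Inner hash: even-index sum = 587 mod 256 = 75; odd-index sum = 446 mod 256 = 190 → 4b be.
Outer hash (recomputed tag): even-index sum = 628 mod 256 = 116; odd-index sum = 375 mod 256 = 119 → 74 77.
Recomputed tag = 7477; claimed = 74bd → mismatch.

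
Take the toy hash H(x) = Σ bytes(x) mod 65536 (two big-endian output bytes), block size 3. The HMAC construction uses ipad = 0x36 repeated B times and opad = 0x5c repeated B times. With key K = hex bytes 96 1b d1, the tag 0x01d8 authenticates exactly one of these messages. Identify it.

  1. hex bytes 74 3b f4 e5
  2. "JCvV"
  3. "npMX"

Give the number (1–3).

3

Key hex bytes 96 1b d1 is exactly B = 3 bytes: K' = 96 1b d1.
K' ⊕ ipad = a0 2d e7; K' ⊕ opad = ca 47 8d.
m1: inner = H(a0 2d e7 74 3b f4 e5) = 04 3c; tag = H(ca 47 8d 04 3c) = 01de
m2: inner = H(a0 2d e7 4a 43 76 56) = 03 0d; tag = H(ca 47 8d 03 0d) = 01ae
m3: inner = H(a0 2d e7 6e 70 4d 58) = 03 37; tag = H(ca 47 8d 03 37) = 01d8 ← matches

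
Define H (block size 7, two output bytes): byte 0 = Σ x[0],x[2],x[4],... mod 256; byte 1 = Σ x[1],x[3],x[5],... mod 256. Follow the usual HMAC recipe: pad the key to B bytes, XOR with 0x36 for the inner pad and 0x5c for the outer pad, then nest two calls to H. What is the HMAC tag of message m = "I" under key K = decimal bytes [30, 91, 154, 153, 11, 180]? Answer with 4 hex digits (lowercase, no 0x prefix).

Key decimal bytes [30, 91, 154, 153, 11, 180] = 1e 5b 9a 99 0b b4 is 6 bytes ≤ B = 7; zero-pad to 7 bytes: K' = 1e 5b 9a 99 0b b4 00.
K' ⊕ ipad = 28 6d ac af 3d 82 36.  K' ⊕ opad = 42 07 c6 c5 57 e8 5c.
Inner input = (K'⊕ipad) ∥ m = 28 6d ac af 3d 82 36 ∥ 49.
Inner hash: even-index sum = 327 mod 256 = 71; odd-index sum = 487 mod 256 = 231 → 47 e7.
Outer input = (K'⊕opad) ∥ inner = 42 07 c6 c5 57 e8 5c ∥ 47 e7.
Outer hash (tag): even-index sum = 674 mod 256 = 162; odd-index sum = 507 mod 256 = 251 → a2 fb.

a2fb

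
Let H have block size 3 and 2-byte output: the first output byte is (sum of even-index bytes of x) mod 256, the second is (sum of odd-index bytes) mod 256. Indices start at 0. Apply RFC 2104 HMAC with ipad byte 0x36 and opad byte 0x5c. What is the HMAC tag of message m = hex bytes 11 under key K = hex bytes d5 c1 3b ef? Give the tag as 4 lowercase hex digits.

Key hex bytes d5 c1 3b ef is 4 bytes > B = 3, so hash it first: H(key) = 10 b0, then zero-pad to 3 bytes: K' = 10 b0 00.
K' ⊕ ipad = 26 86 36.  K' ⊕ opad = 4c ec 5c.
Inner input = (K'⊕ipad) ∥ m = 26 86 36 ∥ 11.
Inner hash: even-index sum = 92 mod 256 = 92; odd-index sum = 151 mod 256 = 151 → 5c 97.
Outer input = (K'⊕opad) ∥ inner = 4c ec 5c ∥ 5c 97.
Outer hash (tag): even-index sum = 319 mod 256 = 63; odd-index sum = 328 mod 256 = 72 → 3f 48.

3f48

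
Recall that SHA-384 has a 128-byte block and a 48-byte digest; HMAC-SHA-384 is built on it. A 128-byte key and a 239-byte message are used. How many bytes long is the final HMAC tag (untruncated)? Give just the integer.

The tag is one SHA-384 digest: 48 bytes.

48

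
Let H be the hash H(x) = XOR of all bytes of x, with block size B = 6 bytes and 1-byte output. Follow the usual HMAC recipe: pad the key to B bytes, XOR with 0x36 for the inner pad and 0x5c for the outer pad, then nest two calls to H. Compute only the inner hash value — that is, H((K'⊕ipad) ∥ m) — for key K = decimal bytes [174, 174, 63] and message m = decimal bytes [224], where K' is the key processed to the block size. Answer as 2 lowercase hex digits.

Key decimal bytes [174, 174, 63] = ae ae 3f is 3 bytes ≤ B = 6; zero-pad to 6 bytes: K' = ae ae 3f 00 00 00.
K' ⊕ ipad = 98 98 09 36 36 36.
Inner input = 98 98 09 36 36 36 ∥ e0.
Inner hash: XOR 98⊕98⊕09⊕36⊕36⊕36⊕e0 = df.

df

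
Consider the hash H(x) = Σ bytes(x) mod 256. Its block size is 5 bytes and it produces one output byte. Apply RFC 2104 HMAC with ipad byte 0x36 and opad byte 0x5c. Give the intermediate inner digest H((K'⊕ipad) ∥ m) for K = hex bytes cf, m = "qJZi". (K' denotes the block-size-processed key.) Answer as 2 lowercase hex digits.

4f

Key hex bytes cf is 1 byte ≤ B = 5; zero-pad to 5 bytes: K' = cf 00 00 00 00.
K' ⊕ ipad = f9 36 36 36 36.
Inner input = f9 36 36 36 36 ∥ 71 4a 5a 69.
Inner hash: sum = 249+54+54+54+54+113+74+90+105 = 847; mod 256 = 79 → 4f.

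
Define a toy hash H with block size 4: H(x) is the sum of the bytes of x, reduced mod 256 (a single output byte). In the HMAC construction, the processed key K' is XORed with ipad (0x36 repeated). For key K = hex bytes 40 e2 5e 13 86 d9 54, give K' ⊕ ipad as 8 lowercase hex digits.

70363636

Key hex bytes 40 e2 5e 13 86 d9 54 is 7 bytes > B = 4, so hash it first: H(key) = 46, then zero-pad to 4 bytes: K' = 46 00 00 00.
XOR each byte with 0x36: 46⊕36=70, 00⊕36=36, 00⊕36=36, 00⊕36=36.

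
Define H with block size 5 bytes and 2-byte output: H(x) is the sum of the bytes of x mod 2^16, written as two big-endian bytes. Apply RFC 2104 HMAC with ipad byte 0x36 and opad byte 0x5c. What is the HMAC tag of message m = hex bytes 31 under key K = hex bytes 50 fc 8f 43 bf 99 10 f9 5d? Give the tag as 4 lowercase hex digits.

Key hex bytes 50 fc 8f 43 bf 99 10 f9 5d is 9 bytes > B = 5, so hash it first: H(key) = 04 dc, then zero-pad to 5 bytes: K' = 04 dc 00 00 00.
K' ⊕ ipad = 32 ea 36 36 36.  K' ⊕ opad = 58 80 5c 5c 5c.
Inner input = (K'⊕ipad) ∥ m = 32 ea 36 36 36 ∥ 31.
Inner hash: sum = 50+234+54+54+54+49 = 495 → 01 ef.
Outer input = (K'⊕opad) ∥ inner = 58 80 5c 5c 5c ∥ 01 ef.
Outer hash (tag): sum = 88+128+92+92+92+1+239 = 732 → 02 dc.

02dc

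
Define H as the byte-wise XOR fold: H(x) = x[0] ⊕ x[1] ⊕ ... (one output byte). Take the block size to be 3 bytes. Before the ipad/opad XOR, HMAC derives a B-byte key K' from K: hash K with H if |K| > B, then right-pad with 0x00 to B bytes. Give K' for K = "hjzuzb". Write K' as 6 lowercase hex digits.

150000

|K| = 6 > B = 3, so first hash the key.
H(K): XOR 68⊕6a⊕7a⊕75⊕7a⊕62 = 15.
Zero-pad H(K) = 15 to 3 bytes: K' = 15 00 00.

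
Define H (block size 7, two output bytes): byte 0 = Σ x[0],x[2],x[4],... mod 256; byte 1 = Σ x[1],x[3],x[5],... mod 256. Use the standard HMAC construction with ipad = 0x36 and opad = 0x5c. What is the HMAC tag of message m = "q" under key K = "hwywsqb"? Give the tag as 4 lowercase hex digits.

00c9

Key "hwywsqb" = 68 77 79 77 73 71 62 is exactly B = 7 bytes: K' = 68 77 79 77 73 71 62.
K' ⊕ ipad = 5e 41 4f 41 45 47 54.  K' ⊕ opad = 34 2b 25 2b 2f 2d 3e.
Inner input = (K'⊕ipad) ∥ m = 5e 41 4f 41 45 47 54 ∥ 71.
Inner hash: even-index sum = 326 mod 256 = 70; odd-index sum = 314 mod 256 = 58 → 46 3a.
Outer input = (K'⊕opad) ∥ inner = 34 2b 25 2b 2f 2d 3e ∥ 46 3a.
Outer hash (tag): even-index sum = 256 mod 256 = 0; odd-index sum = 201 mod 256 = 201 → 00 c9.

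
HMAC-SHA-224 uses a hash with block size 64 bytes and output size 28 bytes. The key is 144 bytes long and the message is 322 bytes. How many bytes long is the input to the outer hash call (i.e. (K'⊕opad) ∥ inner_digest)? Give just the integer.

Key is 144 > 64 bytes, so it is hashed to 28 bytes then zero-padded to 64: |K'| = 64.
Outer input = (K'⊕opad) ∥ H(inner) → 64 + 28 = 92 bytes.

92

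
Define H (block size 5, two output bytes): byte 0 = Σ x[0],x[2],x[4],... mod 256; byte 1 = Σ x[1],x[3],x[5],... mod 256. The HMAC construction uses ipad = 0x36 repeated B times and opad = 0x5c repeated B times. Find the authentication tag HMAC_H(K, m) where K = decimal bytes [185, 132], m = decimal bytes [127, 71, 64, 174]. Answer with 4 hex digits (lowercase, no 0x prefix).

Key decimal bytes [185, 132] = b9 84 is 2 bytes ≤ B = 5; zero-pad to 5 bytes: K' = b9 84 00 00 00.
K' ⊕ ipad = 8f b2 36 36 36.  K' ⊕ opad = e5 d8 5c 5c 5c.
Inner input = (K'⊕ipad) ∥ m = 8f b2 36 36 36 ∥ 7f 47 40 ae.
Inner hash: even-index sum = 496 mod 256 = 240; odd-index sum = 423 mod 256 = 167 → f0 a7.
Outer input = (K'⊕opad) ∥ inner = e5 d8 5c 5c 5c ∥ f0 a7.
Outer hash (tag): even-index sum = 580 mod 256 = 68; odd-index sum = 548 mod 256 = 36 → 44 24.

4424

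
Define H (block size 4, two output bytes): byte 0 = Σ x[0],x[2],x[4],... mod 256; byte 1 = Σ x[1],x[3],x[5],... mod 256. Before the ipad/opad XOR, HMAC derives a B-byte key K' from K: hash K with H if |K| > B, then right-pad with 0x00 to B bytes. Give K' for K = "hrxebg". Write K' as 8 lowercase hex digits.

423e0000

|K| = 6 > B = 4, so first hash the key.
H(K): even-index sum = 322 mod 256 = 66; odd-index sum = 318 mod 256 = 62 → 42 3e.
Zero-pad H(K) = 42 3e to 4 bytes: K' = 42 3e 00 00.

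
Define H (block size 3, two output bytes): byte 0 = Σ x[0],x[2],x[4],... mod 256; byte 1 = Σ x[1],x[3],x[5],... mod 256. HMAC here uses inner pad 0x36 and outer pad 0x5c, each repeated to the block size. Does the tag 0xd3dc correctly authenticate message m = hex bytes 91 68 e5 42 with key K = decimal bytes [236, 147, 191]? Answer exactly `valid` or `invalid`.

invalid

Key decimal bytes [236, 147, 191] = ec 93 bf is exactly B = 3 bytes: K' = ec 93 bf.
K' ⊕ ipad = da a5 89; K' ⊕ opad = b0 cf e3.
Inner hash: even-index sum = 525 mod 256 = 13; odd-index sum = 539 mod 256 = 27 → 0d 1b.
Outer hash (recomputed tag): even-index sum = 430 mod 256 = 174; odd-index sum = 220 mod 256 = 220 → ae dc.
Recomputed tag = aedc; claimed = d3dc → mismatch.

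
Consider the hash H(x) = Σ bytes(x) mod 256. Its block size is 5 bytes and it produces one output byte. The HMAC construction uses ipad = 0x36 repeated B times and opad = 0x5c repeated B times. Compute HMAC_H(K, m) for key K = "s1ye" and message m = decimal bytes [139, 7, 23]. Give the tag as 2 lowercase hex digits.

23

Key "s1ye" = 73 31 79 65 is 4 bytes ≤ B = 5; zero-pad to 5 bytes: K' = 73 31 79 65 00.
K' ⊕ ipad = 45 07 4f 53 36.  K' ⊕ opad = 2f 6d 25 39 5c.
Inner input = (K'⊕ipad) ∥ m = 45 07 4f 53 36 ∥ 8b 07 17.
Inner hash: sum = 69+7+79+83+54+139+7+23 = 461; mod 256 = 205 → cd.
Outer input = (K'⊕opad) ∥ inner = 2f 6d 25 39 5c ∥ cd.
Outer hash (tag): sum = 47+109+37+57+92+205 = 547; mod 256 = 35 → 23.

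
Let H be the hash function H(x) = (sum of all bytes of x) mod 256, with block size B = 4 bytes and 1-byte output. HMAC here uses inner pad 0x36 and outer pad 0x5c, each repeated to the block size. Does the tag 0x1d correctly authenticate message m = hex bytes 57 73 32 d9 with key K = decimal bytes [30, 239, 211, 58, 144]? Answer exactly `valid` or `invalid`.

valid

Key decimal bytes [30, 239, 211, 58, 144] = 1e ef d3 3a 90 is 5 bytes > B = 4, so hash it first: H(key) = aa, then zero-pad to 4 bytes: K' = aa 00 00 00.
K' ⊕ ipad = 9c 36 36 36; K' ⊕ opad = f6 5c 5c 5c.
Inner hash: sum = 156+54+54+54+87+115+50+217 = 787; mod 256 = 19 → 13.
Outer hash (recomputed tag): sum = 246+92+92+92+19 = 541; mod 256 = 29 → 1d.
Recomputed tag = 1d; claimed = 1d → match.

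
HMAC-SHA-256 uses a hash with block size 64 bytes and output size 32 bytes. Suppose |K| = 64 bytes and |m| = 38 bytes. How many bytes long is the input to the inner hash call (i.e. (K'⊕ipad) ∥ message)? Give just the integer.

102

Key is 64 ≤ 64 bytes, zero-padded: |K'| = 64.
Inner input = (K'⊕ipad) ∥ m → 64 + 38 = 102 bytes.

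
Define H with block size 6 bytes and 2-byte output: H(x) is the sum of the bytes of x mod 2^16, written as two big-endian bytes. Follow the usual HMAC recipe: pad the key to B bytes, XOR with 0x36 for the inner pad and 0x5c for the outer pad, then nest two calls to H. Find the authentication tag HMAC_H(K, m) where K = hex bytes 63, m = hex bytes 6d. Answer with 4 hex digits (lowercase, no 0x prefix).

02dc

Key hex bytes 63 is 1 byte ≤ B = 6; zero-pad to 6 bytes: K' = 63 00 00 00 00 00.
K' ⊕ ipad = 55 36 36 36 36 36.  K' ⊕ opad = 3f 5c 5c 5c 5c 5c.
Inner input = (K'⊕ipad) ∥ m = 55 36 36 36 36 36 ∥ 6d.
Inner hash: sum = 85+54+54+54+54+54+109 = 464 → 01 d0.
Outer input = (K'⊕opad) ∥ inner = 3f 5c 5c 5c 5c 5c ∥ 01 d0.
Outer hash (tag): sum = 63+92+92+92+92+92+1+208 = 732 → 02 dc.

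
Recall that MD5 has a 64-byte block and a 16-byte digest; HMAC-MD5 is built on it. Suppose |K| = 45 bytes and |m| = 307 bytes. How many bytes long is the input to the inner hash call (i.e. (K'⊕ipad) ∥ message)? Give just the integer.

371

Key is 45 ≤ 64 bytes, zero-padded: |K'| = 64.
Inner input = (K'⊕ipad) ∥ m → 64 + 307 = 371 bytes.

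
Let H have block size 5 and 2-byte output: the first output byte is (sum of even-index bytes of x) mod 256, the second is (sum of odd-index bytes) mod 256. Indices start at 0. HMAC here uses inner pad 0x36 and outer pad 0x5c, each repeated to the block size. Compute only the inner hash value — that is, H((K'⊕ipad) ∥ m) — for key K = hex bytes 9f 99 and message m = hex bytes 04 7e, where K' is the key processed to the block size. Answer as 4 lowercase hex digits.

Key hex bytes 9f 99 is 2 bytes ≤ B = 5; zero-pad to 5 bytes: K' = 9f 99 00 00 00.
K' ⊕ ipad = a9 af 36 36 36.
Inner input = a9 af 36 36 36 ∥ 04 7e.
Inner hash: even-index sum = 403 mod 256 = 147; odd-index sum = 233 mod 256 = 233 → 93 e9.

93e9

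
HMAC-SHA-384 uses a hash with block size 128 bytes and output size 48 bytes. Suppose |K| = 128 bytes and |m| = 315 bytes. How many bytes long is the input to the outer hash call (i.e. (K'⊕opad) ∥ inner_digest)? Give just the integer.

Key is 128 ≤ 128 bytes, zero-padded: |K'| = 128.
Outer input = (K'⊕opad) ∥ H(inner) → 128 + 48 = 176 bytes.

176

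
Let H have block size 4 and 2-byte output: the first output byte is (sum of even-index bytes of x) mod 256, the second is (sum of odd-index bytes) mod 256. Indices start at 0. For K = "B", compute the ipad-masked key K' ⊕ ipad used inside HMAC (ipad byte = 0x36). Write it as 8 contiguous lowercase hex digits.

Key "B" = 42 is 1 byte ≤ B = 4; zero-pad to 4 bytes: K' = 42 00 00 00.
XOR each byte with 0x36: 42⊕36=74, 00⊕36=36, 00⊕36=36, 00⊕36=36.

74363636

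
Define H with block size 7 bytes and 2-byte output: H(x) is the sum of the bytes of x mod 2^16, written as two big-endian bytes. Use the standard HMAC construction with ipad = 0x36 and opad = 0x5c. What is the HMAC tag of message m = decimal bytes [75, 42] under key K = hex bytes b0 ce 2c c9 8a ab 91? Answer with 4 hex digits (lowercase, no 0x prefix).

052e

Key hex bytes b0 ce 2c c9 8a ab 91 is exactly B = 7 bytes: K' = b0 ce 2c c9 8a ab 91.
K' ⊕ ipad = 86 f8 1a ff bc 9d a7.  K' ⊕ opad = ec 92 70 95 d6 f7 cd.
Inner input = (K'⊕ipad) ∥ m = 86 f8 1a ff bc 9d a7 ∥ 4b 2a.
Inner hash: sum = 134+248+26+255+188+157+167+75+42 = 1292 → 05 0c.
Outer input = (K'⊕opad) ∥ inner = ec 92 70 95 d6 f7 cd ∥ 05 0c.
Outer hash (tag): sum = 236+146+112+149+214+247+205+5+12 = 1326 → 05 2e.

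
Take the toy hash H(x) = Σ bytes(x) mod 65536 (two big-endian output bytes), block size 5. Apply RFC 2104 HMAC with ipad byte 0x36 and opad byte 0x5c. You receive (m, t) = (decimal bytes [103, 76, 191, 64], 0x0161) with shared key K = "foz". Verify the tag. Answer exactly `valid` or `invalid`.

Key "foz" = 66 6f 7a is 3 bytes ≤ B = 5; zero-pad to 5 bytes: K' = 66 6f 7a 00 00.
K' ⊕ ipad = 50 59 4c 36 36; K' ⊕ opad = 3a 33 26 5c 5c.
Inner hash: sum = 80+89+76+54+54+103+76+191+64 = 787 → 03 13.
Outer hash (recomputed tag): sum = 58+51+38+92+92+3+19 = 353 → 01 61.
Recomputed tag = 0161; claimed = 0161 → match.

valid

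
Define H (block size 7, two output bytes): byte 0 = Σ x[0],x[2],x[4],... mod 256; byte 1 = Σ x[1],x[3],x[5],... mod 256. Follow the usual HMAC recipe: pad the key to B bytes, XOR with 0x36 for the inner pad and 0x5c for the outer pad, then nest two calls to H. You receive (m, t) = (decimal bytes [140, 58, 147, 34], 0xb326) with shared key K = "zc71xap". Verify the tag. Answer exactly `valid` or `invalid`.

Key "zc71xap" = 7a 63 37 31 78 61 70 is exactly B = 7 bytes: K' = 7a 63 37 31 78 61 70.
K' ⊕ ipad = 4c 55 01 07 4e 57 46; K' ⊕ opad = 26 3f 6b 6d 24 3d 2c.
Inner hash: even-index sum = 317 mod 256 = 61; odd-index sum = 466 mod 256 = 210 → 3d d2.
Outer hash (recomputed tag): even-index sum = 435 mod 256 = 179; odd-index sum = 294 mod 256 = 38 → b3 26.
Recomputed tag = b326; claimed = b326 → match.

valid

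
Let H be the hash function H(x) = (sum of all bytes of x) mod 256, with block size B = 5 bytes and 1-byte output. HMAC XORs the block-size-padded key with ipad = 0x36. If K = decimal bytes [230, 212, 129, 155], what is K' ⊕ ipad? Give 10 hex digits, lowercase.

Key decimal bytes [230, 212, 129, 155] = e6 d4 81 9b is 4 bytes ≤ B = 5; zero-pad to 5 bytes: K' = e6 d4 81 9b 00.
XOR each byte with 0x36: e6⊕36=d0, d4⊕36=e2, 81⊕36=b7, 9b⊕36=ad, 00⊕36=36.

d0e2b7ad36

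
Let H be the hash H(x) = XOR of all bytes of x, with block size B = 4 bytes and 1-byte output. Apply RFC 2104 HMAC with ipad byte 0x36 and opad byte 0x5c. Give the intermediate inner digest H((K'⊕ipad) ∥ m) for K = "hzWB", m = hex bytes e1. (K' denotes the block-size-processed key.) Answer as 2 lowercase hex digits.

Key "hzWB" = 68 7a 57 42 is exactly B = 4 bytes: K' = 68 7a 57 42.
K' ⊕ ipad = 5e 4c 61 74.
Inner input = 5e 4c 61 74 ∥ e1.
Inner hash: XOR 5e⊕4c⊕61⊕74⊕e1 = e6.

e6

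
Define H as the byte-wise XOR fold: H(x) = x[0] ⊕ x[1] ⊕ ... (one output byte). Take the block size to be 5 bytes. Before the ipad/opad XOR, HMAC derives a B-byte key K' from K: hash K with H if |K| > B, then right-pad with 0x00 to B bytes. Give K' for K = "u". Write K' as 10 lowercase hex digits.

Key "u" = 75 is 1 byte ≤ B = 5; zero-pad to 5 bytes: K' = 75 00 00 00 00.

7500000000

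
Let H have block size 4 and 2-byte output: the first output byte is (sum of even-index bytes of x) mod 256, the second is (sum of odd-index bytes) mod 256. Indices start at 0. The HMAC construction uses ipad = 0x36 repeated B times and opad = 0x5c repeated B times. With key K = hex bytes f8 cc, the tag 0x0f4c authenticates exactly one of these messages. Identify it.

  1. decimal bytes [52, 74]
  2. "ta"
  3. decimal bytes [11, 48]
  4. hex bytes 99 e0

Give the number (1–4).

Key hex bytes f8 cc is 2 bytes ≤ B = 4; zero-pad to 4 bytes: K' = f8 cc 00 00.
K' ⊕ ipad = ce fa 36 36; K' ⊕ opad = a4 90 5c 5c.
m1: inner = H(ce fa 36 36 34 4a) = 38 7a; tag = H(a4 90 5c 5c 38 7a) = 3866
m2: inner = H(ce fa 36 36 74 61) = 78 91; tag = H(a4 90 5c 5c 78 91) = 787d
m3: inner = H(ce fa 36 36 0b 30) = 0f 60; tag = H(a4 90 5c 5c 0f 60) = 0f4c ← matches
m4: inner = H(ce fa 36 36 99 e0) = 9d 10; tag = H(a4 90 5c 5c 9d 10) = 9dfc

3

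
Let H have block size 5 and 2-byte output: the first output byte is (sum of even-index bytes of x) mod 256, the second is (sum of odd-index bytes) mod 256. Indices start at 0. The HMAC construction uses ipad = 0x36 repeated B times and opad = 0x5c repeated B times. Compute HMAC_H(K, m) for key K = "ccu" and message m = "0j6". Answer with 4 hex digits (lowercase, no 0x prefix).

b5d3

Key "ccu" = 63 63 75 is 3 bytes ≤ B = 5; zero-pad to 5 bytes: K' = 63 63 75 00 00.
K' ⊕ ipad = 55 55 43 36 36.  K' ⊕ opad = 3f 3f 29 5c 5c.
Inner input = (K'⊕ipad) ∥ m = 55 55 43 36 36 ∥ 30 6a 36.
Inner hash: even-index sum = 312 mod 256 = 56; odd-index sum = 241 mod 256 = 241 → 38 f1.
Outer input = (K'⊕opad) ∥ inner = 3f 3f 29 5c 5c ∥ 38 f1.
Outer hash (tag): even-index sum = 437 mod 256 = 181; odd-index sum = 211 mod 256 = 211 → b5 d3.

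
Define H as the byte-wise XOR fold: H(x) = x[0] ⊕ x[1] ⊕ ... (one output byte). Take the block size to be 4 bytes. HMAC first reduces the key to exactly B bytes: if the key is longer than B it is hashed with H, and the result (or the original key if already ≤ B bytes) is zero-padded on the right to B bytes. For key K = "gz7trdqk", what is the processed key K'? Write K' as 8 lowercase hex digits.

|K| = 8 > B = 4, so first hash the key.
H(K): XOR 67⊕7a⊕37⊕74⊕72⊕64⊕71⊕6b = 52.
Zero-pad H(K) = 52 to 4 bytes: K' = 52 00 00 00.

52000000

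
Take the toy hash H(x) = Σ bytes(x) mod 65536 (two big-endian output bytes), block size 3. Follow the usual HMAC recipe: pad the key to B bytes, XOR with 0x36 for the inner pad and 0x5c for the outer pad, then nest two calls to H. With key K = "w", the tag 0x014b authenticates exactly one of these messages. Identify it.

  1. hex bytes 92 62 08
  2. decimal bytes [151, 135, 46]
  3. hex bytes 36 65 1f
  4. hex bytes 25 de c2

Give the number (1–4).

Key "w" = 77 is 1 byte ≤ B = 3; zero-pad to 3 bytes: K' = 77 00 00.
K' ⊕ ipad = 41 36 36; K' ⊕ opad = 2b 5c 5c.
m1: inner = H(41 36 36 92 62 08) = 01 a9; tag = H(2b 5c 5c 01 a9) = 018d
m2: inner = H(41 36 36 97 87 2e) = 01 f9; tag = H(2b 5c 5c 01 f9) = 01dd
m3: inner = H(41 36 36 36 65 1f) = 01 67; tag = H(2b 5c 5c 01 67) = 014b ← matches
m4: inner = H(41 36 36 25 de c2) = 02 72; tag = H(2b 5c 5c 02 72) = 0157

3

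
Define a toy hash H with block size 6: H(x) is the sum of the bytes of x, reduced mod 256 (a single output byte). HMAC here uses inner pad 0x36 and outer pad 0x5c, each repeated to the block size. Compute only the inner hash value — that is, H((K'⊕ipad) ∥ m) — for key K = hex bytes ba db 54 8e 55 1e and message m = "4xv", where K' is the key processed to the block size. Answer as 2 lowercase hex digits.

40

Key hex bytes ba db 54 8e 55 1e is exactly B = 6 bytes: K' = ba db 54 8e 55 1e.
K' ⊕ ipad = 8c ed 62 b8 63 28.
Inner input = 8c ed 62 b8 63 28 ∥ 34 78 76.
Inner hash: sum = 140+237+98+184+99+40+52+120+118 = 1088; mod 256 = 64 → 40.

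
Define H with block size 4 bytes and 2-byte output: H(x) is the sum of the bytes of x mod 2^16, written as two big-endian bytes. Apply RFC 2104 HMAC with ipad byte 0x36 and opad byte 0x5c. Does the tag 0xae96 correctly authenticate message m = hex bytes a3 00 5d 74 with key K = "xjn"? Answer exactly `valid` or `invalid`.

invalid

Key "xjn" = 78 6a 6e is 3 bytes ≤ B = 4; zero-pad to 4 bytes: K' = 78 6a 6e 00.
K' ⊕ ipad = 4e 5c 58 36; K' ⊕ opad = 24 36 32 5c.
Inner hash: sum = 78+92+88+54+163+0+93+116 = 684 → 02 ac.
Outer hash (recomputed tag): sum = 36+54+50+92+2+172 = 406 → 01 96.
Recomputed tag = 0196; claimed = ae96 → mismatch.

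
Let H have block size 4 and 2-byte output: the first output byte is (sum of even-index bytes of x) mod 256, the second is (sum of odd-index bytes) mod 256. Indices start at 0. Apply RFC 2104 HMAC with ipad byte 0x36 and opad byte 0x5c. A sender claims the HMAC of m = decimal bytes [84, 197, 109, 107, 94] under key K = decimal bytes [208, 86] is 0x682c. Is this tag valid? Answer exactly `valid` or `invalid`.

Key decimal bytes [208, 86] = d0 56 is 2 bytes ≤ B = 4; zero-pad to 4 bytes: K' = d0 56 00 00.
K' ⊕ ipad = e6 60 36 36; K' ⊕ opad = 8c 0a 5c 5c.
Inner hash: even-index sum = 571 mod 256 = 59; odd-index sum = 454 mod 256 = 198 → 3b c6.
Outer hash (recomputed tag): even-index sum = 291 mod 256 = 35; odd-index sum = 300 mod 256 = 44 → 23 2c.
Recomputed tag = 232c; claimed = 682c → mismatch.

invalid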